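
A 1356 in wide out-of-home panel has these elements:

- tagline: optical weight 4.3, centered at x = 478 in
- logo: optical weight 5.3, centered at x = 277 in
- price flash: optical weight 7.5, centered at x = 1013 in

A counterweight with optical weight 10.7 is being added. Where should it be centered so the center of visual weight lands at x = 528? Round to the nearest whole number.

With the counterweight, Σw becomes 4.3 + 5.3 + 7.5 + 10.7 = 27.8.
Along x: (11121.0 + 10.7·x) / 27.8 = 528 (existing moment 4.3·478 + 5.3·277 + 7.5·1013 = 11121.0) ⇒ x = (14678.4 − 11121.0) / 10.7 ≈ 332.47.

x ≈ 332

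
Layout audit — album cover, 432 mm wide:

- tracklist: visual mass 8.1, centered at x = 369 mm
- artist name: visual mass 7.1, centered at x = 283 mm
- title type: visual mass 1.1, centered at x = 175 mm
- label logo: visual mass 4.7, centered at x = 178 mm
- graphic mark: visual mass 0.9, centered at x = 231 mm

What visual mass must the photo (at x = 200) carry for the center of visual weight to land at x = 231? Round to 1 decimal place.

Existing Σw = 21.9 (8.1 + 7.1 + 1.1 + 4.7 + 0.9); existing moment 8.1·369 + 7.1·283 + 1.1·175 + 4.7·178 + 0.9·231 = 6235.2.
Set Σw·x/Σw = 231: (6235.2 + 200w) = 231·(21.9 + w).
Rearranging, w·(200 − 231) = 231·21.9 − 6235.2 = -1176.3, so w ≈ -1176.3/-31 = 37.95.

w ≈ 37.9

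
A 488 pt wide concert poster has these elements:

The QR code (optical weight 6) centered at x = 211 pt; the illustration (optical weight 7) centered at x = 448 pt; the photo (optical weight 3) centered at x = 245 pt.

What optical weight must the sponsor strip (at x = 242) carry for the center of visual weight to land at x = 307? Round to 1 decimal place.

Existing Σw = 16 (6 + 7 + 3); existing moment 6·211 + 7·448 + 3·245 = 5137.
Set Σw·x/Σw = 307: (5137 + 242w) = 307·(16 + w).
So w = (307·16 − 5137)/(242 − 307) = -225/-65 ≈ 3.46.

w ≈ 3.5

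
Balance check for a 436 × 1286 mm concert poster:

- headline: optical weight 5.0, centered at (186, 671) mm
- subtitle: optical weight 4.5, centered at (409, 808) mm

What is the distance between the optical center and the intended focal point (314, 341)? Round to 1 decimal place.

Σw = 5.0 + 4.5 = 9.5.
Σw·x = 5.0·186 + 4.5·409 = 2770.5, so x̄ = 2770.5/9.5 ≈ 291.63.
Σw·y = 5.0·671 + 4.5·808 = 6991.0, so ȳ = 6991.0/9.5 ≈ 735.89.
Relative to (314, 341): Δ = (-22.37, 394.89); |Δ| = √(-22.37² + 394.89²) ≈ 395.53.

≈ 395.5 mm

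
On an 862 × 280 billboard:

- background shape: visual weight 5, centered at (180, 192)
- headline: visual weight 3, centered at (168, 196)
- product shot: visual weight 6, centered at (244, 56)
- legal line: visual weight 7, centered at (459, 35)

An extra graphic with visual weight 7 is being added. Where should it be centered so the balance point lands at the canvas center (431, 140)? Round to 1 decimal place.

After adding the extra graphic, total weight = 5 + 3 + 6 + 7 + 7 = 28.
x: need Σw·x = 28·431 = 12068. Existing = 5·180 + 3·168 + 6·244 + 7·459 = 6081. Remainder 5987 / 7 ≈ 855.29.
y: need Σw·y = 28·140 = 3920. Existing = 5·192 + 3·196 + 6·56 + 7·35 = 2129. Remainder 1791 / 7 ≈ 255.86.

(855.3, 255.9)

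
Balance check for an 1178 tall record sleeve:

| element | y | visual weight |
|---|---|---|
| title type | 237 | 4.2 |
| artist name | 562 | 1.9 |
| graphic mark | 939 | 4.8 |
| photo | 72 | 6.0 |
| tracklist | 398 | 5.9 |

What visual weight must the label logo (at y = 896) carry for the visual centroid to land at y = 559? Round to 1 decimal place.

Fixed elements: Σw = 4.2 + 1.9 + 4.8 + 6.0 + 5.9 = 22.8, Σw·y = 4.2·237 + 1.9·562 + 4.8·939 + 6.0·72 + 5.9·398 = 9350.6.
For the centroid to hit 559: (9350.6 + w·896) / (22.8 + w) = 559.
Rearranging, w·(896 − 559) = 559·22.8 − 9350.6 = 3394.6, so w ≈ 3394.6/337 = 10.07.

w ≈ 10.1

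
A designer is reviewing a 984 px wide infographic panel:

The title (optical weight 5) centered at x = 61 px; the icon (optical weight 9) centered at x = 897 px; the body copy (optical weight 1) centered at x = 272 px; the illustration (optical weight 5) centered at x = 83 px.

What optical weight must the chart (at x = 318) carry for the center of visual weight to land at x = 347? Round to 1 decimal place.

w ≈ 73.3

Known weights sum to 5 + 9 + 1 + 5 = 20; their moment is 5·61 + 9·897 + 1·272 + 5·83 = 9065.
Set Σw·x/Σw = 347: (9065 + 318w) = 347·(20 + w).
Rearranging, w·(318 − 347) = 347·20 − 9065 = -2125, so w ≈ -2125/-29 = 73.28.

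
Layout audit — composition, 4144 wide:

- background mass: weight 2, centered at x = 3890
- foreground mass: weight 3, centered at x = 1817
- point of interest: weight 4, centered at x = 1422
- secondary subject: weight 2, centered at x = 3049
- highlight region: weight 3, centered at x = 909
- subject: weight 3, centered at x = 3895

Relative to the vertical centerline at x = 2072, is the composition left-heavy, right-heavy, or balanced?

Σw = 2 + 3 + 4 + 2 + 3 + 3 = 17.
Σw·x = 2·3890 + 3·1817 + 4·1422 + 2·3049 + 3·909 + 3·3895 = 39429, so x̄ = 39429/17 ≈ 2319.35.
2319.4 lies right of the midline 2072, so the layout is right-heavy.

right-heavy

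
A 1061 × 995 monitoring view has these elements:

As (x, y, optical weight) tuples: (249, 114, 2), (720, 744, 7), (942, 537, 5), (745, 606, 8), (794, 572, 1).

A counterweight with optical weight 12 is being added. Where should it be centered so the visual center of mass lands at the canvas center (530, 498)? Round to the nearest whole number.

(129, 324)

After adding the counterweight, total weight = 2 + 7 + 5 + 8 + 1 + 12 = 35.
x: target moment 35×530 = 18550; current 2·249 + 7·720 + 5·942 + 8·745 + 1·794 = 17002; the counterweight supplies 1548, so x = 1548/12 ≈ 129.00.
y: target moment 35×498 = 17430; current 2·114 + 7·744 + 5·537 + 8·606 + 1·572 = 13541; the counterweight supplies 3889, so y = 3889/12 ≈ 324.08.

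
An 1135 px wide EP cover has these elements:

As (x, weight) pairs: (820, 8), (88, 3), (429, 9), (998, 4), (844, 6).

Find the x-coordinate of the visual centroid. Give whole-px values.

Total weight = 8 + 3 + 9 + 4 + 6 = 30.
x-moment: 8·820 + 3·88 + 9·429 + 4·998 + 6·844 = 19741; centroid 19741/30 ≈ 658.03.

x ≈ 658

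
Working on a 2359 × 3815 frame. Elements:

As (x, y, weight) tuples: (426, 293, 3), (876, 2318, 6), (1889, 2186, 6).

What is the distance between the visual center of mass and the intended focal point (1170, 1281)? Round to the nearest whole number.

Total weight = 3 + 6 + 6 = 15.
Σw·x = 3·426 + 6·876 + 6·1889 = 17868, so x̄ = 17868/15 ≈ 1191.20.
Σw·y = 3·293 + 6·2318 + 6·2186 = 27903, so ȳ = 27903/15 ≈ 1860.20.
Offset from (1170, 1281): Δx ≈ 21.20, Δy ≈ 579.20; distance = √(Δx² + Δy²) ≈ 579.59.

≈ 580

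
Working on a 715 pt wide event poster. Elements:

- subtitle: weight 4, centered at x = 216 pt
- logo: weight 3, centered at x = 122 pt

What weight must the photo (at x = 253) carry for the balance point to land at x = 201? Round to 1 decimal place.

Fixed elements: Σw = 4 + 3 = 7, Σw·x = 4·216 + 3·122 = 1230.
For the centroid to hit 201: (1230 + w·253) / (7 + w) = 201.
Rearranging, w·(253 − 201) = 201·7 − 1230 = 177, so w ≈ 177/52 = 3.40.

w ≈ 3.4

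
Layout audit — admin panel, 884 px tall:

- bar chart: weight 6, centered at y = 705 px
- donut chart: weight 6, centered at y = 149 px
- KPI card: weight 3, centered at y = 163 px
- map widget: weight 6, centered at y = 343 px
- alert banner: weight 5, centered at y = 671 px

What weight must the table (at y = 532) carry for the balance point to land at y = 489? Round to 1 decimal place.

Fixed elements: Σw = 6 + 6 + 3 + 6 + 5 = 26, Σw·y = 6·705 + 6·149 + 3·163 + 6·343 + 5·671 = 11026.
Set Σw·y/Σw = 489: (11026 + 532w) = 489·(26 + w).
Rearranging, w·(532 − 489) = 489·26 − 11026 = 1688, so w ≈ 1688/43 = 39.26.

w ≈ 39.3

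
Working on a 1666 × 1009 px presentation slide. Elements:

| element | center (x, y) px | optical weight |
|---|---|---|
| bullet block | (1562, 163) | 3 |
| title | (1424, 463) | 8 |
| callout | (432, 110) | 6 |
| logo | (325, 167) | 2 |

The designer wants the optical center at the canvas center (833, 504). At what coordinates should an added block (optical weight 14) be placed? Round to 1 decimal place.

After adding the added block, total weight = 3 + 8 + 6 + 2 + 14 = 33.
x: target moment 33×833 = 27489; current 3·1562 + 8·1424 + 6·432 + 2·325 = 19320; the added block supplies 8169, so x = 8169/14 ≈ 583.50.
y: target moment 33×504 = 16632; current 3·163 + 8·463 + 6·110 + 2·167 = 5187; the added block supplies 11445, so y = 11445/14 ≈ 817.50.

(583.5, 817.5)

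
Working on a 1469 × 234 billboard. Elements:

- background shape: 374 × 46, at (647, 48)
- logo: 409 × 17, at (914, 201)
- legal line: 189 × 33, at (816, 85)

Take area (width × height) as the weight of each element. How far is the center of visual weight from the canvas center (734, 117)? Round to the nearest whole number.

≈ 28

Areas → weights: background shape 374·46 = 17204, logo 409·17 = 6953, legal line 189·33 = 6237; Σw = 30394.
x-moment: 17204·647 + 6953·914 + 6237·816 = 22575422; centroid 22575422/30394 ≈ 742.76.
y-moment: 17204·48 + 6953·201 + 6237·85 = 2753490; centroid 2753490/30394 ≈ 90.59.
Relative to (734, 117): Δ = (8.76, -26.41); |Δ| = √(8.76² + -26.41²) ≈ 27.82.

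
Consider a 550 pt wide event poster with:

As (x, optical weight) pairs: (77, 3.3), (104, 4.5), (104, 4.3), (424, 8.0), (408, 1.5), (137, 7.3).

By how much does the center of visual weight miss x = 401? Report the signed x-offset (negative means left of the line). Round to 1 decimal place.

Σw = 3.3 + 4.5 + 4.3 + 8.0 + 1.5 + 7.3 = 28.9.
x: moment 6173.4 / weight 28.9 ≈ 213.61
Against x = 401, that's 213.61 − 401 = -187.39.

≈ -187.4 pt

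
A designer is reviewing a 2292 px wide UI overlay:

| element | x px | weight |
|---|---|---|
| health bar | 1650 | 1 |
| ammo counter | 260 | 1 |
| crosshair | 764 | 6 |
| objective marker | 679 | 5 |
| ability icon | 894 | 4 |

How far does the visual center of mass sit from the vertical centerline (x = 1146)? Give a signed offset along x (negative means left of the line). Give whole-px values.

Weights sum to 1 + 1 + 6 + 5 + 4 = 17.
x: (1·1650 + 1·260 + 6·764 + 5·679 + 4·894) / 17 = 13465 / 17 ≈ 792.06
Against x = 1146, that's 792.06 − 1146 = -353.94.

≈ -354 px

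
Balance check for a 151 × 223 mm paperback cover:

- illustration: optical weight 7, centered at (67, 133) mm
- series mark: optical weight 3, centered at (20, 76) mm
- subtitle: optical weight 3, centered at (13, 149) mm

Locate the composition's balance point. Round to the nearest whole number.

(44, 124)

Σw = 7 + 3 + 3 = 13.
x: (7·67 + 3·20 + 3·13) / 13 = 568 / 13 ≈ 43.69
y: (7·133 + 3·76 + 3·149) / 13 = 1606 / 13 ≈ 123.54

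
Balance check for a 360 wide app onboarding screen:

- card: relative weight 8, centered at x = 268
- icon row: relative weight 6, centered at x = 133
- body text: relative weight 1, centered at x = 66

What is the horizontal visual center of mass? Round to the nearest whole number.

x ≈ 201

Total weight = 8 + 6 + 1 = 15.
x-moment: 8·268 + 6·133 + 1·66 = 3008; centroid 3008/15 ≈ 200.53.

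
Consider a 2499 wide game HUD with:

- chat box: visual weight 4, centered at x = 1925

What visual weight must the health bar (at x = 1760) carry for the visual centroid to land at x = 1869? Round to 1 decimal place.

Known: weight 4 with moment 4·1925 = 7700.
Set Σw·x/Σw = 1869: (7700 + 1760w) = 1869·(4 + w).
Rearranging, w·(1760 − 1869) = 1869·4 − 7700 = -224, so w ≈ -224/-109 = 2.06.

w ≈ 2.1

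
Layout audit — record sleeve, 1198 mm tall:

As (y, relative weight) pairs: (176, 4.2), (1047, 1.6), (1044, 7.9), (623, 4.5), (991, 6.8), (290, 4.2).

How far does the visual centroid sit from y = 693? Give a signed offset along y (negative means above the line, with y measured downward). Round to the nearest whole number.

Σw = 4.2 + 1.6 + 7.9 + 4.5 + 6.8 + 4.2 = 29.2.
Σw·y = 4.2·176 + 1.6·1047 + 7.9·1044 + 4.5·623 + 6.8·991 + 4.2·290 = 21422.3, so ȳ = 21422.3/29.2 ≈ 733.64.
Difference: 733.64 − 693 ≈ 40.64.

≈ 41 mm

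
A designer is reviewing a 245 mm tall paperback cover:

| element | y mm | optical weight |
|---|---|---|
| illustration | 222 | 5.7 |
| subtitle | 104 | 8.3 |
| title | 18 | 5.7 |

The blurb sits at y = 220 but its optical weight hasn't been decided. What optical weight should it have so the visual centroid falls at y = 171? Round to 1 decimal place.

w ≈ 23.2

Existing Σw = 19.7 (5.7 + 8.3 + 5.7); existing moment 5.7·222 + 8.3·104 + 5.7·18 = 2231.2.
Balance at y = 171 requires (2231.2 + w·220) / (19.7 + w) = 171.
So w = (171·19.7 − 2231.2)/(220 − 171) = 1137.5/49 ≈ 23.21.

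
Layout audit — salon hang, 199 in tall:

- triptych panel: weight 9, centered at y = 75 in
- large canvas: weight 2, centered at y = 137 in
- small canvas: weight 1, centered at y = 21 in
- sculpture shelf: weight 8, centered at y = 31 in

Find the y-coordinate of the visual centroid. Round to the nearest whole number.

y ≈ 61

Weights sum to 9 + 2 + 1 + 8 = 20.
Σw·y = 9·75 + 2·137 + 1·21 + 8·31 = 1218, so ȳ = 1218/20 ≈ 60.90.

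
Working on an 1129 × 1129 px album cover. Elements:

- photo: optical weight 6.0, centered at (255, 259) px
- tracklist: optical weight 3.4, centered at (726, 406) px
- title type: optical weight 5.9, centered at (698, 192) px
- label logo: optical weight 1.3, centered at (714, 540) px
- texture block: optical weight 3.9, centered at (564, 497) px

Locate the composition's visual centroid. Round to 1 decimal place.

Σw = 6.0 + 3.4 + 5.9 + 1.3 + 3.9 = 20.5.
x: (6.0·255 + 3.4·726 + 5.9·698 + 1.3·714 + 3.9·564) / 20.5 = 11244.4 / 20.5 ≈ 548.51
y: (6.0·259 + 3.4·406 + 5.9·192 + 1.3·540 + 3.9·497) / 20.5 = 6707.5 / 20.5 ≈ 327.20

(548.5, 327.2)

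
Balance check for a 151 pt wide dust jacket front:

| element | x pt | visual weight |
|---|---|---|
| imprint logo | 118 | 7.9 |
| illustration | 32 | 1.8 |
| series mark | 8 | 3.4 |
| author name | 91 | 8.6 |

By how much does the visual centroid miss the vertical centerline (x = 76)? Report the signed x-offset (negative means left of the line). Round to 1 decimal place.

≈ 6.9 pt

Weights sum to 7.9 + 1.8 + 3.4 + 8.6 = 21.7.
Σw·x = 7.9·118 + 1.8·32 + 3.4·8 + 8.6·91 = 1799.6, so x̄ = 1799.6/21.7 ≈ 82.93.
Difference: 82.93 − 76 ≈ 6.93.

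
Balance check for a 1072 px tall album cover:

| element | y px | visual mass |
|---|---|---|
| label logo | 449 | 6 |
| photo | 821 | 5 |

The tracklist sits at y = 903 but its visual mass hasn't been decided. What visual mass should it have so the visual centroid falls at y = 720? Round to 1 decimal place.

w ≈ 6.1

Existing Σw = 11 (6 + 5); existing moment 6·449 + 5·821 = 6799.
For the centroid to hit 720: (6799 + w·903) / (11 + w) = 720.
So w = (720·11 − 6799)/(903 − 720) = 1121/183 ≈ 6.13.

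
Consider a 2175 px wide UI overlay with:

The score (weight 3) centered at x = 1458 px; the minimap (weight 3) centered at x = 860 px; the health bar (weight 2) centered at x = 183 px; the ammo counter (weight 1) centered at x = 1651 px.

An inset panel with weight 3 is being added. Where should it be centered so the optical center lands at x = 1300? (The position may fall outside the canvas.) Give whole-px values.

After adding the inset panel, total weight = 3 + 3 + 2 + 1 + 3 = 12.
x: need Σw·x = 12·1300 = 15600. Existing = 3·1458 + 3·860 + 2·183 + 1·1651 = 8971. Remainder 6629 / 3 ≈ 2209.67.

x ≈ 2210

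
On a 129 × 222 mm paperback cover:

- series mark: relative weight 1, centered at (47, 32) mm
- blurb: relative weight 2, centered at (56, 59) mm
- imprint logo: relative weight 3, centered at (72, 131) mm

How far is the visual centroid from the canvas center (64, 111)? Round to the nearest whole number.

Weights sum to 1 + 2 + 3 = 6.
x-moment: 1·47 + 2·56 + 3·72 = 375; centroid 375/6 ≈ 62.50.
y-moment: 1·32 + 2·59 + 3·131 = 543; centroid 543/6 ≈ 90.50.
Relative to (64, 111): Δ = (-1.50, -20.50); |Δ| = √(-1.50² + -20.50²) ≈ 20.55.

≈ 21 mm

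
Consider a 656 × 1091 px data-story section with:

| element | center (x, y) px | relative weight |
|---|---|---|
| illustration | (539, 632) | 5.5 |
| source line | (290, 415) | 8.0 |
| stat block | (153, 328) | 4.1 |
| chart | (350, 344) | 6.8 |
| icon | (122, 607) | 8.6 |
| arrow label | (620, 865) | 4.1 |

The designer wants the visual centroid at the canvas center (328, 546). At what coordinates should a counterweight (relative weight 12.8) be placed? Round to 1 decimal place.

(350.3, 624.9)

New total weight: (5.5 + 8.0 + 4.1 + 6.8 + 8.6 + 4.1) + 12.8 = 49.9.
x: need Σw·x = 49.9·328 = 16367.2. Existing = 5.5·539 + 8.0·290 + 4.1·153 + 6.8·350 + 8.6·122 + 4.1·620 = 11883.0. Remainder 4484.2 / 12.8 ≈ 350.33.
y: need Σw·y = 49.9·546 = 27245.4. Existing = 5.5·632 + 8.0·415 + 4.1·328 + 6.8·344 + 8.6·607 + 4.1·865 = 19246.7. Remainder 7998.7 / 12.8 ≈ 624.90.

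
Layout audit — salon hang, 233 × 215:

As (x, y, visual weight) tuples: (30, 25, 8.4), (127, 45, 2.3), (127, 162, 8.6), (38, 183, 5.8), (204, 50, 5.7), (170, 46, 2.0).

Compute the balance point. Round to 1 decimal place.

(102.4, 95.9)

Total weight = 8.4 + 2.3 + 8.6 + 5.8 + 5.7 + 2.0 = 32.8.
x: moment 3359.5 / weight 32.8 ≈ 102.42
Σw·y = 3145.1; ȳ = 3145.1/32.8 ≈ 95.89.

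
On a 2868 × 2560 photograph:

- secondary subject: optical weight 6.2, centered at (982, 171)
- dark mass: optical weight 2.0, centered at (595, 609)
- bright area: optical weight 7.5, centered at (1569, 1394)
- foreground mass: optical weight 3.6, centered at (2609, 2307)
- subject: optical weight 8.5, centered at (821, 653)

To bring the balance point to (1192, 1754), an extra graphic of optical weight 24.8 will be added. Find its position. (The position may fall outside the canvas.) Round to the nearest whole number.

After adding the extra graphic, total weight = 6.2 + 2.0 + 7.5 + 3.6 + 8.5 + 24.8 = 52.6.
x: need Σw·x = 52.6·1192 = 62699.2. Existing = 6.2·982 + 2.0·595 + 7.5·1569 + 3.6·2609 + 8.5·821 = 35416.8. Remainder 27282.4 / 24.8 ≈ 1100.10.
y: need Σw·y = 52.6·1754 = 92260.4. Existing = 6.2·171 + 2.0·609 + 7.5·1394 + 3.6·2307 + 8.5·653 = 26588.9. Remainder 65671.5 / 24.8 ≈ 2648.04.

(1100, 2648)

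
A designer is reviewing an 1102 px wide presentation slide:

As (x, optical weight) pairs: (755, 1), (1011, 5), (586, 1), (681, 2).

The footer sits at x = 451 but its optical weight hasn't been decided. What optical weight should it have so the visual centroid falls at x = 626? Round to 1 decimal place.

Existing Σw = 9 (1 + 5 + 1 + 2); existing moment 1·755 + 5·1011 + 1·586 + 2·681 = 7758.
Set Σw·x/Σw = 626: (7758 + 451w) = 626·(9 + w).
So w = (626·9 − 7758)/(451 − 626) = -2124/-175 ≈ 12.14.

w ≈ 12.1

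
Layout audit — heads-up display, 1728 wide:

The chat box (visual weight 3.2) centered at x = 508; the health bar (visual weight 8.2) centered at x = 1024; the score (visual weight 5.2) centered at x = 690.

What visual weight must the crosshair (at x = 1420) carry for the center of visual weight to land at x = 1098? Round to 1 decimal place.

Known weights sum to 3.2 + 8.2 + 5.2 = 16.6; their moment is 3.2·508 + 8.2·1024 + 5.2·690 = 13610.4.
Set Σw·x/Σw = 1098: (13610.4 + 1420w) = 1098·(16.6 + w).
Rearranging, w·(1420 − 1098) = 1098·16.6 − 13610.4 = 4616.4, so w ≈ 4616.4/322 = 14.34.

w ≈ 14.3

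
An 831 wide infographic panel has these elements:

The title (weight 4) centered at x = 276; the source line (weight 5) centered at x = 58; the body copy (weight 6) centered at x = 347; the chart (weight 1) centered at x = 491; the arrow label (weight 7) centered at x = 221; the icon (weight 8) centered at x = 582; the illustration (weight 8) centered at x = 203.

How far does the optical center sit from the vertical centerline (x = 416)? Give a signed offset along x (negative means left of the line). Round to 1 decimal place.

Total weight = 4 + 5 + 6 + 1 + 7 + 8 + 8 = 39.
x: moment 11794 / weight 39 ≈ 302.41
Offset from x = 416: 302.41 − 416 ≈ -113.59.

≈ -113.6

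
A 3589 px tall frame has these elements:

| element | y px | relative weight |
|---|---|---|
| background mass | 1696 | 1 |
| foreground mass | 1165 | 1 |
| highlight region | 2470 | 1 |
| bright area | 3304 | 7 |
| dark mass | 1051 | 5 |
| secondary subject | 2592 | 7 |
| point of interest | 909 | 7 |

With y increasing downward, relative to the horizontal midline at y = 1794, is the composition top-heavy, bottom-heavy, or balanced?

bottom-heavy

Σw = 1 + 1 + 1 + 7 + 5 + 7 + 7 = 29.
Σw·y = 58221; ȳ = 58221/29 ≈ 2007.62.
Since 2007.6 is below (larger y than) 1794, the composition reads bottom-heavy.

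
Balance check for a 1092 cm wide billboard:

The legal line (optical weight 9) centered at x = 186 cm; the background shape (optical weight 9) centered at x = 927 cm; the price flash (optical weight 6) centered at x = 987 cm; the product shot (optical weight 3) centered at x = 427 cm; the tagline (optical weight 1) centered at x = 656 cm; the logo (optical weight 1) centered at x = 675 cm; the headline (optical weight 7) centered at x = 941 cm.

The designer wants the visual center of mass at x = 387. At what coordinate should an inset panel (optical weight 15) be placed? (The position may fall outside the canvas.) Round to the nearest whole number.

With the inset panel, Σw becomes 9 + 9 + 6 + 3 + 1 + 1 + 7 + 15 = 51.
x: target moment 51×387 = 19737; current 9·186 + 9·927 + 6·987 + 3·427 + 1·656 + 1·675 + 7·941 = 25138; the inset panel supplies -5401, so x = -5401/15 ≈ -360.07.

x ≈ -360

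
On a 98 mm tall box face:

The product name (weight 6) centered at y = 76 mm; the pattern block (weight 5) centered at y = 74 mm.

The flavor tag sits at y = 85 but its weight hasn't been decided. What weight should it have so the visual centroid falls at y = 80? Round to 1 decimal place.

Existing Σw = 11 (6 + 5); existing moment 6·76 + 5·74 = 826.
For the centroid to hit 80: (826 + w·85) / (11 + w) = 80.
Solving: w = (80·11 − 826) / (85 − 80) = 54 / 5 ≈ 10.80.

w ≈ 10.8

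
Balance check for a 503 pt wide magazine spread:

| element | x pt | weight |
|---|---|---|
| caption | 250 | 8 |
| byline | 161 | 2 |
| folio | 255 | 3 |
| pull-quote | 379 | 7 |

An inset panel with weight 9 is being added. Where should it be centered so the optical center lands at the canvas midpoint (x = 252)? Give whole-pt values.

After adding the inset panel, total weight = 8 + 2 + 3 + 7 + 9 = 29.
x: need Σw·x = 29·252 = 7308. Existing = 8·250 + 2·161 + 3·255 + 7·379 = 5740. Remainder 1568 / 9 ≈ 174.22.

x ≈ 174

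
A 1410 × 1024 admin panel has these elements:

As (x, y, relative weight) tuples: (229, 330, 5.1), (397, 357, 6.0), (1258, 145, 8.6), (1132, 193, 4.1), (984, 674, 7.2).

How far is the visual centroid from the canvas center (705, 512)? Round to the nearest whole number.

≈ 215

Weights sum to 5.1 + 6.0 + 8.6 + 4.1 + 7.2 = 31.0.
Σw·x = 5.1·229 + 6.0·397 + 8.6·1258 + 4.1·1132 + 7.2·984 = 26094.7, so x̄ = 26094.7/31.0 ≈ 841.76.
Σw·y = 5.1·330 + 6.0·357 + 8.6·145 + 4.1·193 + 7.2·674 = 10716.1, so ȳ = 10716.1/31.0 ≈ 345.68.
From (705, 512): dx = 136.76, dy = -166.32, so the distance is √(dx²+dy²) ≈ 215.33.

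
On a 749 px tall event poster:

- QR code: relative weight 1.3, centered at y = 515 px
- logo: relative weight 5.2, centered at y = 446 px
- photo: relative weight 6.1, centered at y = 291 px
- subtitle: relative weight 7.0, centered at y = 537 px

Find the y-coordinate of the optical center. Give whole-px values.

y ≈ 435

Weights sum to 1.3 + 5.2 + 6.1 + 7.0 = 19.6.
y: (1.3·515 + 5.2·446 + 6.1·291 + 7.0·537) / 19.6 = 8522.8 / 19.6 ≈ 434.84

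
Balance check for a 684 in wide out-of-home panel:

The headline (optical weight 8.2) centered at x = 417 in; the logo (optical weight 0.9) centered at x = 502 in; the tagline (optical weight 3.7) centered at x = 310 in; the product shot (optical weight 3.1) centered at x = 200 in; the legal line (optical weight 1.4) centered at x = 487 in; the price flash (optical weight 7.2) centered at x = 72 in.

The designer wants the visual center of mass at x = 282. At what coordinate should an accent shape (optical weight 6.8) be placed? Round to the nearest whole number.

x ≈ 292

After adding the accent shape, total weight = 8.2 + 0.9 + 3.7 + 3.1 + 1.4 + 7.2 + 6.8 = 31.3.
x: target moment 31.3×282 = 8826.6; current 8.2·417 + 0.9·502 + 3.7·310 + 3.1·200 + 1.4·487 + 7.2·72 = 6838.4; the accent shape supplies 1988.2, so x = 1988.2/6.8 ≈ 292.38.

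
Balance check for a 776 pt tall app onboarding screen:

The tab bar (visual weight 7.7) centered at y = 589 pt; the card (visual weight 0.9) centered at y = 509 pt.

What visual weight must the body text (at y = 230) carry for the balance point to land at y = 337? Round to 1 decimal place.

Fixed elements: Σw = 7.7 + 0.9 = 8.6, Σw·y = 7.7·589 + 0.9·509 = 4993.4.
Set Σw·y/Σw = 337: (4993.4 + 230w) = 337·(8.6 + w).
Rearranging, w·(230 − 337) = 337·8.6 − 4993.4 = -2095.2, so w ≈ -2095.2/-107 = 19.58.

w ≈ 19.6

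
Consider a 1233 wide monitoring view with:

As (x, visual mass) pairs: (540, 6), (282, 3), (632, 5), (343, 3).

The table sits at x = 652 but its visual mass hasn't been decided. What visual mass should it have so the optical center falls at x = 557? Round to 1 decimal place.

Known weights sum to 6 + 3 + 5 + 3 = 17; their moment is 6·540 + 3·282 + 5·632 + 3·343 = 8275.
Balance at x = 557 requires (8275 + w·652) / (17 + w) = 557.
So w = (557·17 − 8275)/(652 − 557) = 1194/95 ≈ 12.57.

w ≈ 12.6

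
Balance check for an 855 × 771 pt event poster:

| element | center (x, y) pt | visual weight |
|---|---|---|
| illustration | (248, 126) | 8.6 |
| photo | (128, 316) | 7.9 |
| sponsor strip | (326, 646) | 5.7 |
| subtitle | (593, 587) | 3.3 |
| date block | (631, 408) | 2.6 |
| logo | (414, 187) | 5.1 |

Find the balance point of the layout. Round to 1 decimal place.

(322.6, 337.8)

Total weight = 8.6 + 7.9 + 5.7 + 3.3 + 2.6 + 5.1 = 33.2.
Σw·x = 10711.1; x̄ = 10711.1/33.2 ≈ 322.62.
y: moment 11213.8 / weight 33.2 ≈ 337.77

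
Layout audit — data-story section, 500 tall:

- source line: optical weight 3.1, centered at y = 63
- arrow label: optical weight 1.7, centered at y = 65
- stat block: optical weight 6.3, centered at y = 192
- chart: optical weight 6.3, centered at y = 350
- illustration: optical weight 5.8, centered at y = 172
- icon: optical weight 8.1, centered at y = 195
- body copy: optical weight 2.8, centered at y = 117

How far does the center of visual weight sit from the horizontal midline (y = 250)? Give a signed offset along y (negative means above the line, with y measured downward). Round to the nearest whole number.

Total weight = 3.1 + 1.7 + 6.3 + 6.3 + 5.8 + 8.1 + 2.8 = 34.1.
y-moment: 3.1·63 + 1.7·65 + 6.3·192 + 6.3·350 + 5.8·172 + 8.1·195 + 2.8·117 = 6625.1; centroid 6625.1/34.1 ≈ 194.28.
Offset from y = 250: 194.28 − 250 ≈ -55.72.

≈ -56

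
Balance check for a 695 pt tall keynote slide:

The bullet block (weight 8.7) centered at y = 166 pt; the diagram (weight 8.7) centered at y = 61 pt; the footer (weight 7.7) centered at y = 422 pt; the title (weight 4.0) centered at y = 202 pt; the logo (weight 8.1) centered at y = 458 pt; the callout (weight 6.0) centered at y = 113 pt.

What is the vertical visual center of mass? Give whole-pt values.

Weights sum to 8.7 + 8.7 + 7.7 + 4.0 + 8.1 + 6.0 = 43.2.
y: moment 10420.1 / weight 43.2 ≈ 241.21

y ≈ 241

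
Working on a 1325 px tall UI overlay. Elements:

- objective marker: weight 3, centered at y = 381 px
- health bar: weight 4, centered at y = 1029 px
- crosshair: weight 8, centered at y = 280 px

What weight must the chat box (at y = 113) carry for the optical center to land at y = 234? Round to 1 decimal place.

w ≈ 33.0

Fixed elements: Σw = 3 + 4 + 8 = 15, Σw·y = 3·381 + 4·1029 + 8·280 = 7499.
Balance at y = 234 requires (7499 + w·113) / (15 + w) = 234.
Rearranging, w·(113 − 234) = 234·15 − 7499 = -3989, so w ≈ -3989/-121 = 32.97.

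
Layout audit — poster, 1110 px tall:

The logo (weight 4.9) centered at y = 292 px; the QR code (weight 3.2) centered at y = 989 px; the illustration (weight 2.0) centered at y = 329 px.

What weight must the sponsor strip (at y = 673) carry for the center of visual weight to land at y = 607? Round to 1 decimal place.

w ≈ 13.3

Fixed elements: Σw = 4.9 + 3.2 + 2.0 = 10.1, Σw·y = 4.9·292 + 3.2·989 + 2.0·329 = 5253.6.
Balance at y = 607 requires (5253.6 + w·673) / (10.1 + w) = 607.
Rearranging, w·(673 − 607) = 607·10.1 − 5253.6 = 877.1, so w ≈ 877.1/66 = 13.29.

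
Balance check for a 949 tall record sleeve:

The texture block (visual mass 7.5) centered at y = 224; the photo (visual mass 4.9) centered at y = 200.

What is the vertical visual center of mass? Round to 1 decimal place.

Σw = 7.5 + 4.9 = 12.4.
Σw·y = 7.5·224 + 4.9·200 = 2660.0, so ȳ = 2660.0/12.4 ≈ 214.52.

y ≈ 214.5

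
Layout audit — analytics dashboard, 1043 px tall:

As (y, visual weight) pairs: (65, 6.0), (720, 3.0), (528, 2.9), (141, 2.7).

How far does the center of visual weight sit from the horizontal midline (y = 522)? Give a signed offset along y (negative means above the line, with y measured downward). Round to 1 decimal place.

≈ -216.4 px

Weights sum to 6.0 + 3.0 + 2.9 + 2.7 = 14.6.
y: (6.0·65 + 3.0·720 + 2.9·528 + 2.7·141) / 14.6 = 4461.9 / 14.6 ≈ 305.61
Against y = 522, that's 305.61 − 522 = -216.39.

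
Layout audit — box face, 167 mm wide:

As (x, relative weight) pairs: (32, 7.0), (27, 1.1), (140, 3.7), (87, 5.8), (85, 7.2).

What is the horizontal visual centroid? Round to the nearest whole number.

x ≈ 76

Total weight = 7.0 + 1.1 + 3.7 + 5.8 + 7.2 = 24.8.
x: (7.0·32 + 1.1·27 + 3.7·140 + 5.8·87 + 7.2·85) / 24.8 = 1888.3 / 24.8 ≈ 76.14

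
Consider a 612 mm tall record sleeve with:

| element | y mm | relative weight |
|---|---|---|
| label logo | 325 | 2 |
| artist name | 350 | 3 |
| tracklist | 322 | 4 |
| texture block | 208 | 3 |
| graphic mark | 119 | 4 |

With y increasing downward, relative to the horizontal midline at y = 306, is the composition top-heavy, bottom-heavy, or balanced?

top-heavy

Weights sum to 2 + 3 + 4 + 3 + 4 = 16.
y: (2·325 + 3·350 + 4·322 + 3·208 + 4·119) / 16 = 4088 / 16 ≈ 255.50
255.5 vs midline 306 → top-heavy.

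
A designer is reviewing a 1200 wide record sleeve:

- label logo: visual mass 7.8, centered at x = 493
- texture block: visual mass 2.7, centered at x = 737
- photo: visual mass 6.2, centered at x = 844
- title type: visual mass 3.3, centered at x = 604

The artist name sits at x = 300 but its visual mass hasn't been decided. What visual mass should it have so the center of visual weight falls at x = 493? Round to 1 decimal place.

w ≈ 16.6

Existing Σw = 20.0 (7.8 + 2.7 + 6.2 + 3.3); existing moment 7.8·493 + 2.7·737 + 6.2·844 + 3.3·604 = 13061.3.
For the centroid to hit 493: (13061.3 + w·300) / (20.0 + w) = 493.
So w = (493·20.0 − 13061.3)/(300 − 493) = -3201.3/-193 ≈ 16.59.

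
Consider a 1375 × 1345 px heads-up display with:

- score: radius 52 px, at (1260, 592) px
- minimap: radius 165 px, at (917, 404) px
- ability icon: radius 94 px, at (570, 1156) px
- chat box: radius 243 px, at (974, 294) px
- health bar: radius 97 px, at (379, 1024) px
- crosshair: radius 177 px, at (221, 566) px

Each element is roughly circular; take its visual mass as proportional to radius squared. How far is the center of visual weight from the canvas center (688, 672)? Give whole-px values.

≈ 190 px

r² weights: score 52² = 2704, minimap 165² = 27225, ability icon 94² = 8836, chat box 243² = 59049, health bar 97² = 9409, crosshair 177² = 31329. Total = 138552.
x: moment 101412331 / weight 138552 ≈ 731.94
y: moment 67541520 / weight 138552 ≈ 487.48
From (688, 672): dx = 43.94, dy = -184.52, so the distance is √(dx²+dy²) ≈ 189.68.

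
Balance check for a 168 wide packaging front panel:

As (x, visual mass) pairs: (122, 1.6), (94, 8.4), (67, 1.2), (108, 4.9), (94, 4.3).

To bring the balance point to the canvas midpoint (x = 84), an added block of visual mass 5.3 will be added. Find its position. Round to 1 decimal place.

x ≈ 30.2

After adding the added block, total weight = 1.6 + 8.4 + 1.2 + 4.9 + 4.3 + 5.3 = 25.7.
x: need Σw·x = 25.7·84 = 2158.8. Existing = 1.6·122 + 8.4·94 + 1.2·67 + 4.9·108 + 4.3·94 = 1998.6. Remainder 160.2 / 5.3 ≈ 30.23.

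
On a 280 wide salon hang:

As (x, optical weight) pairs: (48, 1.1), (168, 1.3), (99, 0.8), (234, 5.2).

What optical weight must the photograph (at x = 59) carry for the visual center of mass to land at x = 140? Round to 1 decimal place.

w ≈ 4.8

Fixed elements: Σw = 1.1 + 1.3 + 0.8 + 5.2 = 8.4, Σw·x = 1.1·48 + 1.3·168 + 0.8·99 + 5.2·234 = 1567.2.
For the centroid to hit 140: (1567.2 + w·59) / (8.4 + w) = 140.
So w = (140·8.4 − 1567.2)/(59 − 140) = -391.2/-81 ≈ 4.83.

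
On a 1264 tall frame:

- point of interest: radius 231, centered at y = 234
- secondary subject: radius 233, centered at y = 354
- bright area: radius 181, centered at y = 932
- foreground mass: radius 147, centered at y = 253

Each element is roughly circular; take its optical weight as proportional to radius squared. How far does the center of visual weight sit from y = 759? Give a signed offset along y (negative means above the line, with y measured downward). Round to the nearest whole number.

r² weights: point of interest 231² = 53361, secondary subject 233² = 54289, bright area 181² = 32761, foreground mass 147² = 21609. Total = 162020.
y-moment: 53361·234 + 54289·354 + 32761·932 + 21609·253 = 67705109; centroid 67705109/162020 ≈ 417.88.
Against y = 759, that's 417.88 − 759 = -341.12.

≈ -341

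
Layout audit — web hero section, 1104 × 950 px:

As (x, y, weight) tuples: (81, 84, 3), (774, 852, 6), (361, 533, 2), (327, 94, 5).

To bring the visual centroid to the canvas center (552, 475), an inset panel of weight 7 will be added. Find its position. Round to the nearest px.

New total weight: (3 + 6 + 2 + 5) + 7 = 23.
x: need Σw·x = 23·552 = 12696. Existing = 3·81 + 6·774 + 2·361 + 5·327 = 7244. Remainder 5452 / 7 ≈ 778.86.
y: need Σw·y = 23·475 = 10925. Existing = 3·84 + 6·852 + 2·533 + 5·94 = 6900. Remainder 4025 / 7 ≈ 575.00.

(779, 575)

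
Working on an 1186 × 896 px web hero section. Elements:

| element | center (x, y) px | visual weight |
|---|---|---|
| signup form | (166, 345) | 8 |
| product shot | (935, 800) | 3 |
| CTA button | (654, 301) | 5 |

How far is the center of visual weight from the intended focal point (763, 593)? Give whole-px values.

≈ 348 px

Weights sum to 8 + 3 + 5 = 16.
Σw·x = 8·166 + 3·935 + 5·654 = 7403, so x̄ = 7403/16 ≈ 462.69.
Σw·y = 8·345 + 3·800 + 5·301 = 6665, so ȳ = 6665/16 ≈ 416.56.
Offset from (763, 593): Δx ≈ -300.31, Δy ≈ -176.44; distance = √(Δx² + Δy²) ≈ 348.31.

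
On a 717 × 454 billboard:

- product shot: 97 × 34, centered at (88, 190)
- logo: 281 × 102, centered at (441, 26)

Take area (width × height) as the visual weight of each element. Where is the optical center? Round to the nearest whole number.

(405, 43)

Taking area as weight: product shot 97·34 = 3298, logo 281·102 = 28662. Sum 31960.
x-moment: 3298·88 + 28662·441 = 12930166; centroid 12930166/31960 ≈ 404.57.
y-moment: 3298·190 + 28662·26 = 1371832; centroid 1371832/31960 ≈ 42.92.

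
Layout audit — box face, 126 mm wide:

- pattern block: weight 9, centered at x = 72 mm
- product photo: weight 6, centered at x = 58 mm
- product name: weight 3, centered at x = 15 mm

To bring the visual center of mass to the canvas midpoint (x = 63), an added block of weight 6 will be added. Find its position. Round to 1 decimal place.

x ≈ 78.5

With the added block, Σw becomes 9 + 6 + 3 + 6 = 24.
x: need Σw·x = 24·63 = 1512. Existing = 9·72 + 6·58 + 3·15 = 1041. Remainder 471 / 6 ≈ 78.50.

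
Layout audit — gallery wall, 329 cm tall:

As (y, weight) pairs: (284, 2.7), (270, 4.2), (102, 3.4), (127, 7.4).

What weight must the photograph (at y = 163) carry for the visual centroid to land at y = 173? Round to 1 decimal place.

w ≈ 12.5

Fixed elements: Σw = 2.7 + 4.2 + 3.4 + 7.4 = 17.7, Σw·y = 2.7·284 + 4.2·270 + 3.4·102 + 7.4·127 = 3187.4.
For the centroid to hit 173: (3187.4 + w·163) / (17.7 + w) = 173.
So w = (173·17.7 − 3187.4)/(163 − 173) = -125.3/-10 ≈ 12.53.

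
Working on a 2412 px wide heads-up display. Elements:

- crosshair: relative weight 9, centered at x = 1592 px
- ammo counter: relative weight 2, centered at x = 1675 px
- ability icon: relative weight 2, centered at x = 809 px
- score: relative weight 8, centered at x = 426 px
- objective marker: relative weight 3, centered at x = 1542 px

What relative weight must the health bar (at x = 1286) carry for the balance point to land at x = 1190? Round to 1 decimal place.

Fixed elements: Σw = 9 + 2 + 2 + 8 + 3 = 24, Σw·x = 9·1592 + 2·1675 + 2·809 + 8·426 + 3·1542 = 27330.
Set Σw·x/Σw = 1190: (27330 + 1286w) = 1190·(24 + w).
Rearranging, w·(1286 − 1190) = 1190·24 − 27330 = 1230, so w ≈ 1230/96 = 12.81.

w ≈ 12.8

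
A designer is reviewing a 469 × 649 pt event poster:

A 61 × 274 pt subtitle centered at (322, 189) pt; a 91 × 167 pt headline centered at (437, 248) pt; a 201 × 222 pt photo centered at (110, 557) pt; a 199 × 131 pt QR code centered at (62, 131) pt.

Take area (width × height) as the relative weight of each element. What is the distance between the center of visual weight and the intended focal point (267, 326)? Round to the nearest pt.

≈ 88 pt

Taking area as weight: subtitle 61·274 = 16714, headline 91·167 = 15197, photo 201·222 = 44622, QR code 199·131 = 26069. Sum 102602.
x-moment: 16714·322 + 15197·437 + 44622·110 + 26069·62 = 18547695; centroid 18547695/102602 ≈ 180.77.
y-moment: 16714·189 + 15197·248 + 44622·557 + 26069·131 = 35197295; centroid 35197295/102602 ≈ 343.05.
Relative to (267, 326): Δ = (-86.23, 17.05); |Δ| = √(-86.23² + 17.05²) ≈ 87.90.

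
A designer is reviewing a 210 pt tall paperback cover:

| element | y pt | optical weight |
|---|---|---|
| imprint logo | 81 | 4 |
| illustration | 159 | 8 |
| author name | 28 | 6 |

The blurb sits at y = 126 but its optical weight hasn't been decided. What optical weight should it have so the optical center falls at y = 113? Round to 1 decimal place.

w ≈ 20.8

Known weights sum to 4 + 8 + 6 = 18; their moment is 4·81 + 8·159 + 6·28 = 1764.
Set Σw·y/Σw = 113: (1764 + 126w) = 113·(18 + w).
So w = (113·18 − 1764)/(126 − 113) = 270/13 ≈ 20.77.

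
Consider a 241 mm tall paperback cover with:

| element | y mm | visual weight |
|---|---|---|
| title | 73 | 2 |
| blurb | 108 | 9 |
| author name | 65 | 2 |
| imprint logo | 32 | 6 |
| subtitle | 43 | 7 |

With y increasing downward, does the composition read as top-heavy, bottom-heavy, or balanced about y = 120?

Σw = 2 + 9 + 2 + 6 + 7 = 26.
Σw·y = 2·73 + 9·108 + 2·65 + 6·32 + 7·43 = 1741, so ȳ = 1741/26 ≈ 66.96.
Since 67.0 is above (smaller y than) 120, the composition reads top-heavy.

top-heavy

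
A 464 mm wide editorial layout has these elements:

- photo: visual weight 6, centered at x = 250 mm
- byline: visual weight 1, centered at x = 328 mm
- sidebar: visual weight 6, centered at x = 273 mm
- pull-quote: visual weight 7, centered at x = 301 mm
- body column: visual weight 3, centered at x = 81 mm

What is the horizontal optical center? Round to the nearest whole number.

x ≈ 253

Weights sum to 6 + 1 + 6 + 7 + 3 = 23.
Σw·x = 6·250 + 1·328 + 6·273 + 7·301 + 3·81 = 5816, so x̄ = 5816/23 ≈ 252.87.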